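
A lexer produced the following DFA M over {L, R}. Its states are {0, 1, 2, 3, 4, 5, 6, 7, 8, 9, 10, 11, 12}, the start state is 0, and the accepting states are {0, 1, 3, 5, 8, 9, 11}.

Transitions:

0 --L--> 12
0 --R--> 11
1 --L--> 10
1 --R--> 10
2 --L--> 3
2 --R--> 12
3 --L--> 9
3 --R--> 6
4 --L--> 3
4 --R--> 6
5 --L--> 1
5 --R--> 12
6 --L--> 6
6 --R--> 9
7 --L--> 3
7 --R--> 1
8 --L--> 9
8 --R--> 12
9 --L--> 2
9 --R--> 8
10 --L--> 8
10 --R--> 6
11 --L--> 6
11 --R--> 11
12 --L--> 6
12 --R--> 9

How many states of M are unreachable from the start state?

BFS from 0 reaches {0, 2, 3, 6, 8, 9, 11, 12}; the 5 state(s) 1, 4, 5, 7, 10 are never visited.

5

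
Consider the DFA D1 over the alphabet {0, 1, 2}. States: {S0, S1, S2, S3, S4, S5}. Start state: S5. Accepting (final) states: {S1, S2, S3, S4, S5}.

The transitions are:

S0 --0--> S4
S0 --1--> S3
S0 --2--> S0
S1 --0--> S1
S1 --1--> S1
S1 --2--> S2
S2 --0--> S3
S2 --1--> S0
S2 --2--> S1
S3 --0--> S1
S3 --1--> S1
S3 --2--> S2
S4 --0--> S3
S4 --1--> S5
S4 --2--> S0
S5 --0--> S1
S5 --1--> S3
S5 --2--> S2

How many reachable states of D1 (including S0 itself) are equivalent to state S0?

Start with accepting vs non-accepting: {S1,S2,S3,S4,S5} | {S0}.
Split {S1,S2,S3,S4,S5} by δ(·,1) → {S1,S3,S4,S5} and {S2}.
Split {S1,S3,S4,S5} by δ(·,2) → {S1,S3,S5} and {S4}.
No further refinement is possible. Final partition (4 blocks): {S1,S3,S5} | {S0} | {S2} | {S4}.
State S0 belongs to the block {S0}, which has 1 states.

1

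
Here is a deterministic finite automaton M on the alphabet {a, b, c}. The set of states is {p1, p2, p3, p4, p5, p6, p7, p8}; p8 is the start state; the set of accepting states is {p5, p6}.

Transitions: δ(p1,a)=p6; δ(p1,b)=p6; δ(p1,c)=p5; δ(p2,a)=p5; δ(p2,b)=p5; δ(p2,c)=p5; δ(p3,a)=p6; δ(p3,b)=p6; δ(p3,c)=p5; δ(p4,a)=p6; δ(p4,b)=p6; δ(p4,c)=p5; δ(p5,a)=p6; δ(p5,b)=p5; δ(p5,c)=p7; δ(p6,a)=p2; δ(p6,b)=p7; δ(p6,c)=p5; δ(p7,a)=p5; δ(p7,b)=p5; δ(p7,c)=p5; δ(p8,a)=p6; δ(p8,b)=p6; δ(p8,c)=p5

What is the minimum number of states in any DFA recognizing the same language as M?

4

States {p1,p3,p4} cannot be reached from the start state, so discard them.
Initial partition by acceptance: {p5,p6} | {p2,p7,p8}.
Refine {p5,p6} on symbol a: members go to different blocks, giving {p5} and {p6}.
Refine {p2,p7,p8} on symbol a: members go to different blocks, giving {p2,p7} and {p8}.
No further refinement is possible. Final partition (4 blocks): {p5} | {p2,p7} | {p6} | {p8}.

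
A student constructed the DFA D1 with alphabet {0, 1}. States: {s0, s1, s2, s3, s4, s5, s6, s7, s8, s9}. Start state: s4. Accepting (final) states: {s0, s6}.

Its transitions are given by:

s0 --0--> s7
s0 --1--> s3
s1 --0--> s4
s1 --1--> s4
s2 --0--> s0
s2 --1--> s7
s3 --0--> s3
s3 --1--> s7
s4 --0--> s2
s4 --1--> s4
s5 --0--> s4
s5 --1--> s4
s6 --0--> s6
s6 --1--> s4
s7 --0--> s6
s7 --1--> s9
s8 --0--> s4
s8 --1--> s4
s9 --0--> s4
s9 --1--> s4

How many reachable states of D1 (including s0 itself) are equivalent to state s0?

States {s1,s5,s8} cannot be reached from the start state, so discard them.
Start with accepting vs non-accepting: {s0,s6} | {s2,s3,s4,s7,s9}.
On input 0, block {s0,s6} splits into {s0} and {s6}.
On input 0, block {s2,s3,s4,s7,s9} splits into {s3,s4,s9} and {s2} and {s7}.
Refine {s3,s4,s9} on symbol 0: members go to different blocks, giving {s3,s9} and {s4}.
On input 0, block {s3,s9} splits into {s3} and {s9}.
The partition is now stable with 7 blocks: {s0} | {s3} | {s6} | {s2} | {s7} | {s4} | {s9}.
The equivalence class containing s0 is {s0}, of size 1.

1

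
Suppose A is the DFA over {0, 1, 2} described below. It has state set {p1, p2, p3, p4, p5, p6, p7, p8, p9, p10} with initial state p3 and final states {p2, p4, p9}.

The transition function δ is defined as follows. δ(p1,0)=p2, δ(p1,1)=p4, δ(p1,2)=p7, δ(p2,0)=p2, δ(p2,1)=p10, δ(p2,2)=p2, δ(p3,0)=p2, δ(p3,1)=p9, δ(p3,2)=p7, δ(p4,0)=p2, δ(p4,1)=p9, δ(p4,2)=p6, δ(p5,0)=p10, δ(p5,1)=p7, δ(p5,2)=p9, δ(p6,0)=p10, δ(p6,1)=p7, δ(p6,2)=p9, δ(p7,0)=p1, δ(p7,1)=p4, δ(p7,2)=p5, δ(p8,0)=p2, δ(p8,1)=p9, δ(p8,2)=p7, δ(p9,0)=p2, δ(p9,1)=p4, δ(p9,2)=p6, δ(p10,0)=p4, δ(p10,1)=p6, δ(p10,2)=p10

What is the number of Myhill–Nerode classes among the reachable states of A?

Reachable states from the start: {p1,p2,p3,p4,p5,p6,p7,p9,p10}. Unreachable: {p8} — drop them.
Start with accepting vs non-accepting: {p2,p4,p9} | {p1,p3,p5,p6,p7,p10}.
Split {p2,p4,p9} by δ(·,1) → {p4,p9} and {p2}.
Refine {p1,p3,p5,p6,p7,p10} on symbol 0: members go to different blocks, giving {p5,p6,p7} and {p1,p3} and {p10}.
On input 0, block {p5,p6,p7} splits into {p5,p6} and {p7}.
Stable partition: {p4,p9} | {p5,p6} | {p2} | {p1,p3} | {p10} | {p7} — 6 equivalence classes.

6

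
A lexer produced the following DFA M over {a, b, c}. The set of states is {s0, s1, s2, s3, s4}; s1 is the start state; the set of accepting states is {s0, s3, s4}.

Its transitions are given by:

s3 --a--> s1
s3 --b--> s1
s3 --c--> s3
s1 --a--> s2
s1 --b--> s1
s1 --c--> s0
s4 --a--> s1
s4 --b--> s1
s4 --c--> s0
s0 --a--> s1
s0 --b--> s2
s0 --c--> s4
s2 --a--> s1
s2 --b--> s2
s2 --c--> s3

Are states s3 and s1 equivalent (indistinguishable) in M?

No

Every state is reachable, so we keep all 5.
P0 = {s0,s3,s4} | {s1,s2}.
The partition is now stable with 2 blocks: {s0,s3,s4} | {s1,s2}.
s3 and s1 end up in different blocks, so they are distinguishable. For instance, the string 'ε' is accepted from only s3.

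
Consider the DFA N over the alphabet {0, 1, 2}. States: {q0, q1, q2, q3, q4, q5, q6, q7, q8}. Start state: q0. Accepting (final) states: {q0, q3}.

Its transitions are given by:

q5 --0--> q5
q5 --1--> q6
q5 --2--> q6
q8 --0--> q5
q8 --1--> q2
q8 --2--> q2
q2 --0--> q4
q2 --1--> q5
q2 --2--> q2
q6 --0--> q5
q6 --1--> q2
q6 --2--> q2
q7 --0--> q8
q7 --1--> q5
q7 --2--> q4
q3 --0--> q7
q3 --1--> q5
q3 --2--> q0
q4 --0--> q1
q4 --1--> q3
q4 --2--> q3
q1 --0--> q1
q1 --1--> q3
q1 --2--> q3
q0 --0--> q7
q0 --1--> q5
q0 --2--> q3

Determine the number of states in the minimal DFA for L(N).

Every state is reachable, so we keep all 9.
P0 = {q0,q3} | {q1,q2,q4,q5,q6,q7,q8}.
On input 1, block {q1,q2,q4,q5,q6,q7,q8} splits into {q2,q5,q6,q7,q8} and {q1,q4}.
Refine {q2,q5,q6,q7,q8} on symbol 0: members go to different blocks, giving {q5,q6,q7,q8} and {q2}.
Refine {q5,q6,q7,q8} on symbol 1: members go to different blocks, giving {q5,q7} and {q6,q8}.
On input 0, block {q5,q7} splits into {q5} and {q7}.
Stable partition: {q0,q3} | {q5} | {q1,q4} | {q2} | {q6,q8} | {q7} — 6 equivalence classes.

6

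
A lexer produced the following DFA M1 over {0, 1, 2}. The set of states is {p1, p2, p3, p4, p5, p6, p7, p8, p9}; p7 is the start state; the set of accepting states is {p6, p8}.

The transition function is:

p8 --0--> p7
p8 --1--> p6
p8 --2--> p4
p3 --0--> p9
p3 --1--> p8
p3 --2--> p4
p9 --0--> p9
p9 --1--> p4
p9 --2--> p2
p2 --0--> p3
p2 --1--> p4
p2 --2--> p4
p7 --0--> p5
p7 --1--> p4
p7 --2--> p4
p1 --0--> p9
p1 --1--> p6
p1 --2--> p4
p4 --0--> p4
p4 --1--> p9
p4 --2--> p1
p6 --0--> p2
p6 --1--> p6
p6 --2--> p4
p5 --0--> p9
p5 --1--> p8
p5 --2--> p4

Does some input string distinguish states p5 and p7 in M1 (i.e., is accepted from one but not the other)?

Yes

Every state is reachable, so we keep all 9.
P0 = {p6,p8} | {p1,p2,p3,p4,p5,p7,p9}.
On input 1, block {p1,p2,p3,p4,p5,p7,p9} splits into {p2,p4,p7,p9} and {p1,p3,p5}.
Refine {p2,p4,p7,p9} on symbol 0: members go to different blocks, giving {p2,p7} and {p4,p9}.
Split {p4,p9} by δ(·,2) → {p4} and {p9}.
No further refinement is possible. Final partition (5 blocks): {p6,p8} | {p2,p7} | {p1,p3,p5} | {p4} | {p9}.
p5 and p7 end up in different blocks, so they are distinguishable. For instance, the string '1' is accepted from only p5.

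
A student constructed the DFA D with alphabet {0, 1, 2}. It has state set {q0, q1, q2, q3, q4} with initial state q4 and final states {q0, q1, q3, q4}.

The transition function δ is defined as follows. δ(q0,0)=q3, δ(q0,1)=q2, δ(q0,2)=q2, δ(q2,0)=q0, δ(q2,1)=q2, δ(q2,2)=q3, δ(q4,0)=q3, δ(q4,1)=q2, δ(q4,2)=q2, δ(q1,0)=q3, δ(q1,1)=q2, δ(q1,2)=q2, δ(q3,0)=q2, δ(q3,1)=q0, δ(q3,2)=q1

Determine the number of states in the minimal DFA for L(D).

All states are reachable from the start state.
P0 = {q0,q1,q3,q4} | {q2}.
On input 0, block {q0,q1,q3,q4} splits into {q0,q1,q4} and {q3}.
Stable partition: {q0,q1,q4} | {q2} | {q3} — 3 equivalence classes.

3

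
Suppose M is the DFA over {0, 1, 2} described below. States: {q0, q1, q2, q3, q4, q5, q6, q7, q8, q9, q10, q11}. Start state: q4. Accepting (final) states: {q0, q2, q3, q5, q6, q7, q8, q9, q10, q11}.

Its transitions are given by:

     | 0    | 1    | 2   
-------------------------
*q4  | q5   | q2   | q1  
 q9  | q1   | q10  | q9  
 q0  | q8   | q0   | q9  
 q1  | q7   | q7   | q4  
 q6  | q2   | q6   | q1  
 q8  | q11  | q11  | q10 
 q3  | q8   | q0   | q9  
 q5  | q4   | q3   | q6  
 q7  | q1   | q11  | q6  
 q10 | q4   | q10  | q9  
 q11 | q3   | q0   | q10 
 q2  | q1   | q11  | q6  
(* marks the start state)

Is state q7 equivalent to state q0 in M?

Initial partition by acceptance: {q0,q2,q3,q5,q6,q7,q8,q9,q10,q11} | {q1,q4}.
On input 0, block {q0,q2,q3,q5,q6,q7,q8,q9,q10,q11} splits into {q0,q3,q6,q8,q11} and {q2,q5,q7,q9,q10}.
Split {q0,q3,q6,q8,q11} by δ(·,0) → {q0,q3,q8,q11} and {q6}.
Refine {q2,q5,q7,q9,q10} on symbol 1: members go to different blocks, giving {q2,q5,q7} and {q9,q10}.
The partition is now stable with 5 blocks: {q0,q3,q8,q11} | {q1,q4} | {q2,q5,q7} | {q6} | {q9,q10}.
q7 and q0 end up in different blocks, so they are distinguishable. For instance, the string '0' is accepted from only q0.

No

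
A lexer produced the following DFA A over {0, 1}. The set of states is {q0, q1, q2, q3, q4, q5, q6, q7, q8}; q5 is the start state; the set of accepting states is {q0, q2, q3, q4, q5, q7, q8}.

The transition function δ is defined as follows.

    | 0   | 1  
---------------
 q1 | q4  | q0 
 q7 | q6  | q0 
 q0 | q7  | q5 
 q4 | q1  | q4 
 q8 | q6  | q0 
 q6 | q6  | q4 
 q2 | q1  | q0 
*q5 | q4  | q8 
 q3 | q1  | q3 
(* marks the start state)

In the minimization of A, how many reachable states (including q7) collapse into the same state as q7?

Reachable states from the start: {q0,q1,q4,q5,q6,q7,q8}. Unreachable: {q2,q3} — drop them.
Initial partition by acceptance: {q0,q4,q5,q7,q8} | {q1,q6}.
Refine {q0,q4,q5,q7,q8} on symbol 0: members go to different blocks, giving {q4,q7,q8} and {q0,q5}.
Split {q4,q7,q8} by δ(·,1) → {q7,q8} and {q4}.
Split {q1,q6} by δ(·,0) → {q1} and {q6}.
On input 0, block {q0,q5} splits into {q0} and {q5}.
No further refinement is possible. Final partition (6 blocks): {q7,q8} | {q1} | {q0} | {q4} | {q6} | {q5}.
State q7 belongs to the block {q7,q8}, which has 2 states.

2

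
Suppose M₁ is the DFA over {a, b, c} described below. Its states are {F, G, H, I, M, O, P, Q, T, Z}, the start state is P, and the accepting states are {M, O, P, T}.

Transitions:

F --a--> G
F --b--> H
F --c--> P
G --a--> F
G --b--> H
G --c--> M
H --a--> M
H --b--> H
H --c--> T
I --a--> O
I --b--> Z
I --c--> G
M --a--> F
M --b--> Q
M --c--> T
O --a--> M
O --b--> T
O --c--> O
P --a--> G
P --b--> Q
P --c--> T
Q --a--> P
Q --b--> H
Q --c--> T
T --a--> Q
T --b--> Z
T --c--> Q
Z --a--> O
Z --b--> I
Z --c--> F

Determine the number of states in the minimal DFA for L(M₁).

6

All states are reachable from the start state.
P0 = {M,O,P,T} | {F,G,H,I,Q,Z}.
Split {M,O,P,T} by δ(·,a) → {M,P,T} and {O}.
On input c, block {M,P,T} splits into {M,P} and {T}.
On input a, block {F,G,H,I,Q,Z} splits into {F,G} and {I,Z} and {H,Q}.
Stable partition: {M,P} | {F,G} | {O} | {T} | {I,Z} | {H,Q} — 6 equivalence classes.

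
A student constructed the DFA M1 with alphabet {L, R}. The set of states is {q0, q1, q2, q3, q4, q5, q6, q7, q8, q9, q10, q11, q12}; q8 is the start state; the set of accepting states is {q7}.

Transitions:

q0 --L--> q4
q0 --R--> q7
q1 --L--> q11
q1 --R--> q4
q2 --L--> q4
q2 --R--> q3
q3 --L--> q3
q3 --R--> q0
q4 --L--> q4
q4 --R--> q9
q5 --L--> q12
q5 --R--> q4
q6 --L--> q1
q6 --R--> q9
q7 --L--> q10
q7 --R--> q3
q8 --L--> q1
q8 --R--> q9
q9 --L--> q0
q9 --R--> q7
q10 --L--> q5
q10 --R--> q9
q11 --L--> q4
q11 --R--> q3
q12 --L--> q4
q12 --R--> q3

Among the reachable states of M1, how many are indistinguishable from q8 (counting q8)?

2

States {q2,q6} cannot be reached from the start state, so discard them.
Start with accepting vs non-accepting: {q7} | {q0,q1,q3,q4,q5,q8,q9,q10,q11,q12}.
Split {q0,q1,q3,q4,q5,q8,q9,q10,q11,q12} by δ(·,R) → {q1,q3,q4,q5,q8,q10,q11,q12} and {q0,q9}.
On input R, block {q1,q3,q4,q5,q8,q10,q11,q12} splits into {q1,q5,q11,q12} and {q3,q4,q8,q10}.
On input L, block {q1,q5,q11,q12} splits into {q1,q5} and {q11,q12}.
Refine {q0,q9} on symbol L: members go to different blocks, giving {q0} and {q9}.
On input L, block {q3,q4,q8,q10} splits into {q3,q4} and {q8,q10}.
On input R, block {q3,q4} splits into {q3} and {q4}.
No further refinement is possible. Final partition (8 blocks): {q7} | {q1,q5} | {q0} | {q3} | {q11,q12} | {q9} | {q8,q10} | {q4}.
State q8 belongs to the block {q8,q10}, which has 2 states.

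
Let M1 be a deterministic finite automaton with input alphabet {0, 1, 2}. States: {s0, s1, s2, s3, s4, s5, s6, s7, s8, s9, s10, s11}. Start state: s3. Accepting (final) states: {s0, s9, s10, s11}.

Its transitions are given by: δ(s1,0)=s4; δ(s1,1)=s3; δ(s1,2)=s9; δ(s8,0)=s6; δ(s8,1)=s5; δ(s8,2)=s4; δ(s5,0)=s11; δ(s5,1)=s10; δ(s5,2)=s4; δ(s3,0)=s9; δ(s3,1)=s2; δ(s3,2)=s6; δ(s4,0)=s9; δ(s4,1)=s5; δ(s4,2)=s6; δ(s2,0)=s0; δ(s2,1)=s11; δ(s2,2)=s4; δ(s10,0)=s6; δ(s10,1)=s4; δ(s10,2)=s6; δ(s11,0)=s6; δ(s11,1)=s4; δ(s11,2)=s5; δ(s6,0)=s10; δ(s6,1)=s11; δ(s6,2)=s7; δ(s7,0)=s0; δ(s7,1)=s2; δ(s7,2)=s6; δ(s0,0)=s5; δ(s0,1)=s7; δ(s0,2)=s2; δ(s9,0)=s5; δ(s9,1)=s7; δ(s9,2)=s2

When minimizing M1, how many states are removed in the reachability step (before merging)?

Starting at s3 and following transitions, the reachable set is {s0, s2, s3, s4, s5, s6, s7, s9, s10, s11}. That leaves s1, s8 unreachable — 2 in total.

2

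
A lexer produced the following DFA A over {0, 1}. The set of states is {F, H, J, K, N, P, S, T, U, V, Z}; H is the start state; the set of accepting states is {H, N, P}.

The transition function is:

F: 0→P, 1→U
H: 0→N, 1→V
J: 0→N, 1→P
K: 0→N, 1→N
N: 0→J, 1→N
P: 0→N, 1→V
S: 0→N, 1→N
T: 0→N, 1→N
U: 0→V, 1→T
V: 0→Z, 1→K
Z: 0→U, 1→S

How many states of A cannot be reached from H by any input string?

1

BFS from H reaches {H, J, K, N, P, S, T, U, V, Z}; the 1 state(s) F are never visited.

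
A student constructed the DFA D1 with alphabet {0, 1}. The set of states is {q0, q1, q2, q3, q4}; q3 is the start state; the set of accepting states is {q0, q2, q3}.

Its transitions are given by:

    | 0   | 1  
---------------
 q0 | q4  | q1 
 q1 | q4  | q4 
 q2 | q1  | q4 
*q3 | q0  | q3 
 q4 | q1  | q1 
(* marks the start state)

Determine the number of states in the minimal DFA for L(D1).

3

First remove the unreachable states {q2}; 4 states remain.
P0 = {q0,q3} | {q1,q4}.
On input 0, block {q0,q3} splits into {q0} and {q3}.
No further refinement is possible. Final partition (3 blocks): {q0} | {q1,q4} | {q3}.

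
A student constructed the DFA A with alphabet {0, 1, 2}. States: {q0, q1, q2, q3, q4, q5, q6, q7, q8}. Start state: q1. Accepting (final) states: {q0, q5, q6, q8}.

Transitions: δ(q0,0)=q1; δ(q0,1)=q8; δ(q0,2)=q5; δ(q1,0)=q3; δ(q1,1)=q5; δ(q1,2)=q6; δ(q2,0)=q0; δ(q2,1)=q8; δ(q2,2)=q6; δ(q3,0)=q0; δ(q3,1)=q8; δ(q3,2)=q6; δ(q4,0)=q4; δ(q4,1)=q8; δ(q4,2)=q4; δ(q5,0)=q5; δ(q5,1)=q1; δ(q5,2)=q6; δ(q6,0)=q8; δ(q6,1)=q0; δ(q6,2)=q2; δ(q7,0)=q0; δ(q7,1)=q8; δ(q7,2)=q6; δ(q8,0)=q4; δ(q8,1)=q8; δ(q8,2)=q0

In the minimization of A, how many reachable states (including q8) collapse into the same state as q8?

1

Reachable states from the start: {q0,q1,q2,q3,q4,q5,q6,q8}. Unreachable: {q7} — drop them.
Start with accepting vs non-accepting: {q0,q5,q6,q8} | {q1,q2,q3,q4}.
Split {q0,q5,q6,q8} by δ(·,0) → {q0,q8} and {q5,q6}.
Split {q0,q8} by δ(·,2) → {q0} and {q8}.
Split {q1,q2,q3,q4} by δ(·,0) → {q1,q4} and {q2,q3}.
Refine {q1,q4} on symbol 0: members go to different blocks, giving {q1} and {q4}.
On input 0, block {q5,q6} splits into {q5} and {q6}.
Stable partition: {q0} | {q1} | {q5} | {q8} | {q2,q3} | {q4} | {q6} — 7 equivalence classes.
The equivalence class containing q8 is {q8}, of size 1.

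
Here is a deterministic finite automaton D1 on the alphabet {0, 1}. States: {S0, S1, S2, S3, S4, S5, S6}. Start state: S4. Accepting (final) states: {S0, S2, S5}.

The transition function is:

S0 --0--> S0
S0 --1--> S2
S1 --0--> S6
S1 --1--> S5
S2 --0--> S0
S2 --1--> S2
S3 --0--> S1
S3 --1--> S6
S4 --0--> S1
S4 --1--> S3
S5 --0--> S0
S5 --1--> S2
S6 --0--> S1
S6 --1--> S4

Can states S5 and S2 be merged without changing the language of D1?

Yes

Start with accepting vs non-accepting: {S0,S2,S5} | {S1,S3,S4,S6}.
Split {S1,S3,S4,S6} by δ(·,1) → {S3,S4,S6} and {S1}.
The partition is now stable with 3 blocks: {S0,S2,S5} | {S3,S4,S6} | {S1}.
S5 and S2 lie in the same block of the stable partition, so they are equivalent — no string distinguishes them.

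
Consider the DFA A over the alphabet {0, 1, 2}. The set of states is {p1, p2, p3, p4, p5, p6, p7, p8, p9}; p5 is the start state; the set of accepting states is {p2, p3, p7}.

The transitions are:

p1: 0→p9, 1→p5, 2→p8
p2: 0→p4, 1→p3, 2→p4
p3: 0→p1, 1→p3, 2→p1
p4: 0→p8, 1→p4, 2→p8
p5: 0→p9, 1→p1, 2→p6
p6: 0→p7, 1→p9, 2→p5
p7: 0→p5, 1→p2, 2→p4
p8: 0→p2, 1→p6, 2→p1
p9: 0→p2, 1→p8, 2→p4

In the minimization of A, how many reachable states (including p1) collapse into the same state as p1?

3

Start with accepting vs non-accepting: {p2,p3,p7} | {p1,p4,p5,p6,p8,p9}.
Refine {p1,p4,p5,p6,p8,p9} on symbol 0: members go to different blocks, giving {p1,p4,p5} and {p6,p8,p9}.
No further refinement is possible. Final partition (3 blocks): {p2,p3,p7} | {p1,p4,p5} | {p6,p8,p9}.
The equivalence class containing p1 is {p1,p4,p5}, of size 3.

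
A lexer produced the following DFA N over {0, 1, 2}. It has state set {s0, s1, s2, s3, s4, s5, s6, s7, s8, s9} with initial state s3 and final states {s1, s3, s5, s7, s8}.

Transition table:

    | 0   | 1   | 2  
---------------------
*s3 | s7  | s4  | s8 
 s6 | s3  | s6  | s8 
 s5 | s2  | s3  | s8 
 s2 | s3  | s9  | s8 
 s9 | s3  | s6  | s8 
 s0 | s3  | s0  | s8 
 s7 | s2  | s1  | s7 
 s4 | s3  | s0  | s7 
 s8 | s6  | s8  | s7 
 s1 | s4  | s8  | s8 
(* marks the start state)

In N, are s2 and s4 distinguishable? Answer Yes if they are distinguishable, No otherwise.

Reachable states from the start: {s0,s1,s2,s3,s4,s6,s7,s8,s9}. Unreachable: {s5} — drop them.
P0 = {s1,s3,s7,s8} | {s0,s2,s4,s6,s9}.
Refine {s1,s3,s7,s8} on symbol 0: members go to different blocks, giving {s1,s7,s8} and {s3}.
The partition is now stable with 3 blocks: {s1,s7,s8} | {s0,s2,s4,s6,s9} | {s3}.
s2 and s4 lie in the same block of the stable partition, so they are equivalent — no string distinguishes them.

No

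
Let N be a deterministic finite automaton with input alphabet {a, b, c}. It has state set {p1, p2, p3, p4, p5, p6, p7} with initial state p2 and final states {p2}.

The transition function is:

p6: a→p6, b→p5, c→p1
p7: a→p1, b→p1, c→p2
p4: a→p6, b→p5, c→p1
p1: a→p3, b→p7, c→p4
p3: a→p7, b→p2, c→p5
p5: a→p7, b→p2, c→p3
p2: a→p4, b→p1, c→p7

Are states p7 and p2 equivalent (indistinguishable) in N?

Every state is reachable, so we keep all 7.
P0 = {p2} | {p1,p3,p4,p5,p6,p7}.
Split {p1,p3,p4,p5,p6,p7} by δ(·,b) → {p1,p4,p6,p7} and {p3,p5}.
Refine {p1,p4,p6,p7} on symbol a: members go to different blocks, giving {p4,p6,p7} and {p1}.
Refine {p4,p6,p7} on symbol a: members go to different blocks, giving {p4,p6} and {p7}.
The partition is now stable with 5 blocks: {p2} | {p4,p6} | {p3,p5} | {p1} | {p7}.
p7 and p2 end up in different blocks, so they are distinguishable. For instance, the string 'ε' is accepted from only p2.

No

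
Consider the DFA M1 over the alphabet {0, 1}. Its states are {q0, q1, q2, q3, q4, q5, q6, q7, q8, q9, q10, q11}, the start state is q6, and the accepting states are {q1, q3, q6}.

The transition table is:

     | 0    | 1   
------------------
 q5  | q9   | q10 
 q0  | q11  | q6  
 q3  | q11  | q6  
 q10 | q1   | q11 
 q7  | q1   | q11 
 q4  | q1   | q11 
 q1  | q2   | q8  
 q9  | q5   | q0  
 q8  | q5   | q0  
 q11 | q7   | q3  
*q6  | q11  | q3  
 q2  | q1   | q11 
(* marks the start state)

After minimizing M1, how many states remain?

First remove the unreachable states {q4}; 11 states remain.
P0 = {q1,q3,q6} | {q0,q2,q5,q7,q8,q9,q10,q11}.
On input 1, block {q1,q3,q6} splits into {q3,q6} and {q1}.
Refine {q0,q2,q5,q7,q8,q9,q10,q11} on symbol 0: members go to different blocks, giving {q0,q5,q8,q9,q11} and {q2,q7,q10}.
Split {q0,q5,q8,q9,q11} by δ(·,0) → {q0,q5,q8,q9} and {q11}.
On input 0, block {q0,q5,q8,q9} splits into {q5,q8,q9} and {q0}.
Split {q5,q8,q9} by δ(·,1) → {q8,q9} and {q5}.
Stable partition: {q3,q6} | {q8,q9} | {q1} | {q2,q7,q10} | {q11} | {q0} | {q5} — 7 equivalence classes.

7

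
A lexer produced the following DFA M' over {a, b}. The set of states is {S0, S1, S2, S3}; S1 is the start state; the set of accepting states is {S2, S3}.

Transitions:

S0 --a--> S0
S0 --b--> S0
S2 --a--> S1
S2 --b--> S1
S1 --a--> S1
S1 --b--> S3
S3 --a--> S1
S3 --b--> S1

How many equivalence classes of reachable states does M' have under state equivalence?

Reachable states from the start: {S1,S3}. Unreachable: {S0,S2} — drop them.
P0 = {S3} | {S1}.
The partition is now stable with 2 blocks: {S3} | {S1}.

2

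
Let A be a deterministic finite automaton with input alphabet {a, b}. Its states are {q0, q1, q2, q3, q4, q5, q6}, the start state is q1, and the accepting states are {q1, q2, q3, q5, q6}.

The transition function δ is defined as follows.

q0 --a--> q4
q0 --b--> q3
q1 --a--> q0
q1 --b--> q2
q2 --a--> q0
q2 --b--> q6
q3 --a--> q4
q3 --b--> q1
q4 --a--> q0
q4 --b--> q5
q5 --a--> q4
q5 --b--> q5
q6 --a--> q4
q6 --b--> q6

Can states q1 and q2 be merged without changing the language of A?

Every state is reachable, so we keep all 7.
Initial partition by acceptance: {q1,q2,q3,q5,q6} | {q0,q4}.
Stable partition: {q1,q2,q3,q5,q6} | {q0,q4} — 2 equivalence classes.
q1 and q2 lie in the same block of the stable partition, so they are equivalent — no string distinguishes them.

Yes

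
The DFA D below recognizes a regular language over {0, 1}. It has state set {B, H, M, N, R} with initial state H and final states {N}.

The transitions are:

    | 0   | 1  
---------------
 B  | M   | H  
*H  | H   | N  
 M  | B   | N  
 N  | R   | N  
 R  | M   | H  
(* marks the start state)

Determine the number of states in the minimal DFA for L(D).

P0 = {N} | {B,H,M,R}.
On input 1, block {B,H,M,R} splits into {B,R} and {H,M}.
Refine {H,M} on symbol 0: members go to different blocks, giving {H} and {M}.
No further refinement is possible. Final partition (4 blocks): {N} | {B,R} | {H} | {M}.

4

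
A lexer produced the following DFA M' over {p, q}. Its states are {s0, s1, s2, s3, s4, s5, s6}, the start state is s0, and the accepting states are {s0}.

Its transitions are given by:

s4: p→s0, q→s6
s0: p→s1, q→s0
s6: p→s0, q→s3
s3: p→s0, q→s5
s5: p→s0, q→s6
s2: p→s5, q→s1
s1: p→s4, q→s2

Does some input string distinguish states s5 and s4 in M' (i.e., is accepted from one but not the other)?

P0 = {s0} | {s1,s2,s3,s4,s5,s6}.
Refine {s1,s2,s3,s4,s5,s6} on symbol p: members go to different blocks, giving {s3,s4,s5,s6} and {s1,s2}.
The partition is now stable with 3 blocks: {s0} | {s3,s4,s5,s6} | {s1,s2}.
s5 and s4 lie in the same block of the stable partition, so they are equivalent — no string distinguishes them.

No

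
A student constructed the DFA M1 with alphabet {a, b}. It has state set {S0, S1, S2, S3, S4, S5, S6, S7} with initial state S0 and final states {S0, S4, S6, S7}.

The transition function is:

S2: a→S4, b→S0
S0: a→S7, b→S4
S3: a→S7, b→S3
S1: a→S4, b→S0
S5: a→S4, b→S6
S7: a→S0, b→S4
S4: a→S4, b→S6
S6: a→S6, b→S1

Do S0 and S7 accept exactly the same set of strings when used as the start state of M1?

Yes

Reachable states from the start: {S0,S1,S4,S6,S7}. Unreachable: {S2,S3,S5} — drop them.
Start with accepting vs non-accepting: {S0,S4,S6,S7} | {S1}.
Split {S0,S4,S6,S7} by δ(·,b) → {S0,S4,S7} and {S6}.
Refine {S0,S4,S7} on symbol b: members go to different blocks, giving {S0,S7} and {S4}.
Stable partition: {S0,S7} | {S1} | {S6} | {S4} — 4 equivalence classes.
S0 and S7 lie in the same block of the stable partition, so they are equivalent — no string distinguishes them.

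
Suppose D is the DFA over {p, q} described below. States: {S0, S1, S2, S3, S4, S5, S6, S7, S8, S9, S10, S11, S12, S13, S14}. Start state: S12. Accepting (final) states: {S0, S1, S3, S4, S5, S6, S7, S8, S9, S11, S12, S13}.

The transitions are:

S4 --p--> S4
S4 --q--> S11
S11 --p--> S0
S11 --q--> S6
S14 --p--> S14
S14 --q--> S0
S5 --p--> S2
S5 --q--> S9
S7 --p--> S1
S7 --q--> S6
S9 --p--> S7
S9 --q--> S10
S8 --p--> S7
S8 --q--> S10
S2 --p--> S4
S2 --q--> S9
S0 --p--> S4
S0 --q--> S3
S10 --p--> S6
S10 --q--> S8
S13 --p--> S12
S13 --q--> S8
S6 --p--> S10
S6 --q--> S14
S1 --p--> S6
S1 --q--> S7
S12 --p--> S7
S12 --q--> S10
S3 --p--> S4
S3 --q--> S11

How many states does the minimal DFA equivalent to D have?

9

Reachable states from the start: {S0,S1,S3,S4,S6,S7,S8,S10,S11,S12,S14}. Unreachable: {S2,S5,S9,S13} — drop them.
Initial partition by acceptance: {S0,S1,S3,S4,S6,S7,S8,S11,S12} | {S10,S14}.
Refine {S0,S1,S3,S4,S6,S7,S8,S11,S12} on symbol p: members go to different blocks, giving {S0,S1,S3,S4,S7,S8,S11,S12} and {S6}.
Refine {S0,S1,S3,S4,S7,S8,S11,S12} on symbol p: members go to different blocks, giving {S0,S3,S4,S7,S8,S11,S12} and {S1}.
Refine {S0,S3,S4,S7,S8,S11,S12} on symbol p: members go to different blocks, giving {S0,S3,S4,S8,S11,S12} and {S7}.
Refine {S0,S3,S4,S8,S11,S12} on symbol p: members go to different blocks, giving {S0,S3,S4,S11} and {S8,S12}.
Refine {S0,S3,S4,S11} on symbol q: members go to different blocks, giving {S0,S3,S4} and {S11}.
On input q, block {S0,S3,S4} splits into {S3,S4} and {S0}.
Split {S10,S14} by δ(·,p) → {S10} and {S14}.
The partition is now stable with 9 blocks: {S3,S4} | {S10} | {S6} | {S1} | {S7} | {S8,S12} | {S11} | {S0} | {S14}.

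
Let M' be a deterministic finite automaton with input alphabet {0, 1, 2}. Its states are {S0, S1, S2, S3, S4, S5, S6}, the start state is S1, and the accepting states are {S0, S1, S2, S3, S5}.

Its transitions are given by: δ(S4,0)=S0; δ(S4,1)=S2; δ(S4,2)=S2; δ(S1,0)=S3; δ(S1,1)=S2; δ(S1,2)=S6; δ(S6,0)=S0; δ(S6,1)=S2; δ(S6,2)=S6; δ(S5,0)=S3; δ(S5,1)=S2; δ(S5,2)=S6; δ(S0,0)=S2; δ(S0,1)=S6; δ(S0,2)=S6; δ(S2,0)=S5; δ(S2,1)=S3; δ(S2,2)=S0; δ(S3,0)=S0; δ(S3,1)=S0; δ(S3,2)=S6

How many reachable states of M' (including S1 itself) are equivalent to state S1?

2

States {S4} cannot be reached from the start state, so discard them.
P0 = {S0,S1,S2,S3,S5} | {S6}.
On input 1, block {S0,S1,S2,S3,S5} splits into {S1,S2,S3,S5} and {S0}.
On input 0, block {S1,S2,S3,S5} splits into {S1,S2,S5} and {S3}.
Split {S1,S2,S5} by δ(·,0) → {S1,S5} and {S2}.
No further refinement is possible. Final partition (5 blocks): {S1,S5} | {S6} | {S0} | {S3} | {S2}.
The equivalence class containing S1 is {S1,S5}, of size 2.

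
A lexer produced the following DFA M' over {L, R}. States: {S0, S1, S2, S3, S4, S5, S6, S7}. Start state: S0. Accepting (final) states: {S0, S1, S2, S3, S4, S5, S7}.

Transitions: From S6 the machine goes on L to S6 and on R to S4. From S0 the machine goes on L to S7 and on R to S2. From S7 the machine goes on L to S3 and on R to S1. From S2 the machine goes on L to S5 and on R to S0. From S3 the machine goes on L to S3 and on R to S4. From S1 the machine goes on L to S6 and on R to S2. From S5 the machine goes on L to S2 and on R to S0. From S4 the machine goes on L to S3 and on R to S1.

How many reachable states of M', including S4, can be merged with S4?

Start with accepting vs non-accepting: {S0,S1,S2,S3,S4,S5,S7} | {S6}.
Refine {S0,S1,S2,S3,S4,S5,S7} on symbol L: members go to different blocks, giving {S0,S2,S3,S4,S5,S7} and {S1}.
On input R, block {S0,S2,S3,S4,S5,S7} splits into {S0,S2,S3,S5} and {S4,S7}.
Split {S0,S2,S3,S5} by δ(·,L) → {S2,S3,S5} and {S0}.
Refine {S2,S3,S5} on symbol R: members go to different blocks, giving {S2,S5} and {S3}.
Stable partition: {S2,S5} | {S6} | {S1} | {S4,S7} | {S0} | {S3} — 6 equivalence classes.
The equivalence class containing S4 is {S4,S7}, of size 2.

2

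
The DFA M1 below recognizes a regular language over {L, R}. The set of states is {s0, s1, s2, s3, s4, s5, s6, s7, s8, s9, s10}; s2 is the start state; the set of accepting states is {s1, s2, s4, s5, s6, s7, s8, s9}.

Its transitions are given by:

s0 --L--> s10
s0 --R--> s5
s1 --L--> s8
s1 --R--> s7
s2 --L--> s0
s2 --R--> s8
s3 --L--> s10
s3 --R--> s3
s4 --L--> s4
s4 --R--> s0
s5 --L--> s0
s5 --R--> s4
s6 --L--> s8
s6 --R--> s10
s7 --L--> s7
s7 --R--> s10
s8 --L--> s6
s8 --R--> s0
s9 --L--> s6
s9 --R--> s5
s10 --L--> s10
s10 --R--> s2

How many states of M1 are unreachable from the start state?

4

No path from s2 leads to s1, s3, s7, s9; the other 7 states are all reachable.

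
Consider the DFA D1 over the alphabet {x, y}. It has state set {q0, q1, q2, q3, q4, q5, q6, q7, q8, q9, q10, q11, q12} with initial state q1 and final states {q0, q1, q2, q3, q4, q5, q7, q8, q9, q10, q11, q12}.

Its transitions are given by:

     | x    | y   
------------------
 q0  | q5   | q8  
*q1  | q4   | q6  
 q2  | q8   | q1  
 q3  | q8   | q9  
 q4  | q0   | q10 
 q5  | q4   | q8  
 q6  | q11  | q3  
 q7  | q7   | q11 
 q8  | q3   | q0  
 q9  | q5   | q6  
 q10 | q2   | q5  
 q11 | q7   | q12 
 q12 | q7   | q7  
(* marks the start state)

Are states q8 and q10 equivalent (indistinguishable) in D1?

Yes

All states are reachable from the start state.
Start with accepting vs non-accepting: {q0,q1,q2,q3,q4,q5,q7,q8,q9,q10,q11,q12} | {q6}.
Refine {q0,q1,q2,q3,q4,q5,q7,q8,q9,q10,q11,q12} on symbol y: members go to different blocks, giving {q0,q2,q3,q4,q5,q7,q8,q10,q11,q12} and {q1,q9}.
On input y, block {q0,q2,q3,q4,q5,q7,q8,q10,q11,q12} splits into {q0,q4,q5,q7,q8,q10,q11,q12} and {q2,q3}.
On input x, block {q0,q4,q5,q7,q8,q10,q11,q12} splits into {q0,q4,q5,q7,q11,q12} and {q8,q10}.
On input y, block {q0,q4,q5,q7,q11,q12} splits into {q0,q4,q5} and {q7,q11,q12}.
No further refinement is possible. Final partition (6 blocks): {q0,q4,q5} | {q6} | {q1,q9} | {q2,q3} | {q8,q10} | {q7,q11,q12}.
q8 and q10 lie in the same block of the stable partition, so they are equivalent — no string distinguishes them.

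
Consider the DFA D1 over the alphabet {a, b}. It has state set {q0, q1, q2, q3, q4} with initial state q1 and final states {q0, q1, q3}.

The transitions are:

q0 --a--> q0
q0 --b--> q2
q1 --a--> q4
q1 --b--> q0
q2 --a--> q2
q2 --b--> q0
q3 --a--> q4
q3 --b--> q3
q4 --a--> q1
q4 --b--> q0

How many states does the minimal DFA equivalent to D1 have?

Reachable states from the start: {q0,q1,q2,q4}. Unreachable: {q3} — drop them.
Start with accepting vs non-accepting: {q0,q1} | {q2,q4}.
Split {q0,q1} by δ(·,a) → {q0} and {q1}.
Split {q2,q4} by δ(·,a) → {q2} and {q4}.
No further refinement is possible. Final partition (4 blocks): {q0} | {q2} | {q1} | {q4}.

4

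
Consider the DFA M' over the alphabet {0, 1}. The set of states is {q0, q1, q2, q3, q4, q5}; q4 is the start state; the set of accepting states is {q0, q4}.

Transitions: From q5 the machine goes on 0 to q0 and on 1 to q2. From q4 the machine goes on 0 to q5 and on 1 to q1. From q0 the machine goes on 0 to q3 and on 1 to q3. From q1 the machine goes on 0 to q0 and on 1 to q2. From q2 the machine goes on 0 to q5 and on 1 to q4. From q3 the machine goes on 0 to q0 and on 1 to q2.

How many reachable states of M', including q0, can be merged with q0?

All states are reachable from the start state.
P0 = {q0,q4} | {q1,q2,q3,q5}.
On input 0, block {q1,q2,q3,q5} splits into {q1,q3,q5} and {q2}.
Stable partition: {q0,q4} | {q1,q3,q5} | {q2} — 3 equivalence classes.
State q0 belongs to the block {q0,q4}, which has 2 states.

2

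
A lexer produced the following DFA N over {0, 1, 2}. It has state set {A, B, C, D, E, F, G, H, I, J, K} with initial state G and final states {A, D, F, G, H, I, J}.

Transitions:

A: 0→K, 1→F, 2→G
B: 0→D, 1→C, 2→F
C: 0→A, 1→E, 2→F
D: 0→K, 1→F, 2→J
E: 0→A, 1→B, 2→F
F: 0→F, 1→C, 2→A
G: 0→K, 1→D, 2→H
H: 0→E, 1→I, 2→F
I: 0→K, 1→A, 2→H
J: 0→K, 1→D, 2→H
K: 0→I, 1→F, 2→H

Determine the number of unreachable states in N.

A breadth-first search from the start state visits every state.

0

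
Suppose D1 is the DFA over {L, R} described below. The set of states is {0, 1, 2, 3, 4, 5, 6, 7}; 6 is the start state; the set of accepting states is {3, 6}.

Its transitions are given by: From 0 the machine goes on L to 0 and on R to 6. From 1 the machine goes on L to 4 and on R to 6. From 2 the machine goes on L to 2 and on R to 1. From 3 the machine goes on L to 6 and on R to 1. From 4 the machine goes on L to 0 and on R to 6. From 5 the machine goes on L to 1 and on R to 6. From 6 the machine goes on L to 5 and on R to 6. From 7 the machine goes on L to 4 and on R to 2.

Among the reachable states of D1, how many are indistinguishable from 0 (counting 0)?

4

Reachable states from the start: {0,1,4,5,6}. Unreachable: {2,3,7} — drop them.
Initial partition by acceptance: {6} | {0,1,4,5}.
Stable partition: {6} | {0,1,4,5} — 2 equivalence classes.
The equivalence class containing 0 is {0,1,4,5}, of size 4.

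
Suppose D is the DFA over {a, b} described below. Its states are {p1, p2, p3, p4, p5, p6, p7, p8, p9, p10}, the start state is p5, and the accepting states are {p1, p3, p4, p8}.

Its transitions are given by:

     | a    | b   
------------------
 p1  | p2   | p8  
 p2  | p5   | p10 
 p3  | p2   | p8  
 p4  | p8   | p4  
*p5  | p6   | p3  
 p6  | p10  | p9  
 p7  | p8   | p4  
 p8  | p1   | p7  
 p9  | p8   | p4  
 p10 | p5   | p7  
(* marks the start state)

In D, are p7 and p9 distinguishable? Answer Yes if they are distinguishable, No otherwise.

No

Every state is reachable, so we keep all 10.
Start with accepting vs non-accepting: {p1,p3,p4,p8} | {p2,p5,p6,p7,p9,p10}.
Refine {p1,p3,p4,p8} on symbol a: members go to different blocks, giving {p1,p3} and {p4,p8}.
Split {p2,p5,p6,p7,p9,p10} by δ(·,a) → {p2,p5,p6,p10} and {p7,p9}.
Split {p2,p5,p6,p10} by δ(·,b) → {p6,p10} and {p2} and {p5}.
Split {p6,p10} by δ(·,a) → {p6} and {p10}.
Refine {p4,p8} on symbol a: members go to different blocks, giving {p4} and {p8}.
No further refinement is possible. Final partition (8 blocks): {p1,p3} | {p6} | {p4} | {p7,p9} | {p2} | {p5} | {p10} | {p8}.
p7 and p9 lie in the same block of the stable partition, so they are equivalent — no string distinguishes them.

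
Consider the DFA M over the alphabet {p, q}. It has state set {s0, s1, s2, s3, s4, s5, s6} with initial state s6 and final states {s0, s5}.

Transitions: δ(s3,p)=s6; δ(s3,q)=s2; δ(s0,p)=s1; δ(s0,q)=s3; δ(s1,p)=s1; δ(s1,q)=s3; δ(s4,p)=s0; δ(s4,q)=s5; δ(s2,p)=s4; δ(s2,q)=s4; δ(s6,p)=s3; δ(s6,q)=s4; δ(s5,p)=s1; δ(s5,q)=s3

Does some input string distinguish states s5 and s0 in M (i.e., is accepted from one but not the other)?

Start with accepting vs non-accepting: {s0,s5} | {s1,s2,s3,s4,s6}.
Refine {s1,s2,s3,s4,s6} on symbol p: members go to different blocks, giving {s1,s2,s3,s6} and {s4}.
Refine {s1,s2,s3,s6} on symbol p: members go to different blocks, giving {s1,s3,s6} and {s2}.
Split {s1,s3,s6} by δ(·,q) → {s1} and {s3} and {s6}.
Stable partition: {s0,s5} | {s1} | {s4} | {s2} | {s3} | {s6} — 6 equivalence classes.
s5 and s0 lie in the same block of the stable partition, so they are equivalent — no string distinguishes them.

No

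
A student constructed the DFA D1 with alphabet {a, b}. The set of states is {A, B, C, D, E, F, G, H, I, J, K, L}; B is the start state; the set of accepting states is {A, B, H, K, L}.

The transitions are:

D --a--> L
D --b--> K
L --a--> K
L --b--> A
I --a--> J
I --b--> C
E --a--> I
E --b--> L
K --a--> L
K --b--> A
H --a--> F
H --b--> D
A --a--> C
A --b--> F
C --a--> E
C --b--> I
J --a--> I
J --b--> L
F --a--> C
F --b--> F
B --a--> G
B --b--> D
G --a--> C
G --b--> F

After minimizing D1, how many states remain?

7

Reachable states from the start: {A,B,C,D,E,F,G,I,J,K,L}. Unreachable: {H} — drop them.
P0 = {A,B,K,L} | {C,D,E,F,G,I,J}.
Split {A,B,K,L} by δ(·,a) → {A,B} and {K,L}.
On input a, block {C,D,E,F,G,I,J} splits into {C,E,F,G,I,J} and {D}.
On input b, block {A,B} splits into {A} and {B}.
Refine {C,E,F,G,I,J} on symbol b: members go to different blocks, giving {C,F,G,I} and {E,J}.
Split {C,F,G,I} by δ(·,a) → {C,I} and {F,G}.
Stable partition: {A} | {C,I} | {K,L} | {D} | {B} | {E,J} | {F,G} — 7 equivalence classes.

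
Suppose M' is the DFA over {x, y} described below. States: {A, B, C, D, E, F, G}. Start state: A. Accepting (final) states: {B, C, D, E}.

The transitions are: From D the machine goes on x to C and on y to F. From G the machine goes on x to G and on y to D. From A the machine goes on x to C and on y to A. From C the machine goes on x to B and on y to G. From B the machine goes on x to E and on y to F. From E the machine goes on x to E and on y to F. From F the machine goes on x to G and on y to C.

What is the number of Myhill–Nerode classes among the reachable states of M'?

P0 = {B,C,D,E} | {A,F,G}.
Refine {A,F,G} on symbol x: members go to different blocks, giving {F,G} and {A}.
No further refinement is possible. Final partition (3 blocks): {B,C,D,E} | {F,G} | {A}.

3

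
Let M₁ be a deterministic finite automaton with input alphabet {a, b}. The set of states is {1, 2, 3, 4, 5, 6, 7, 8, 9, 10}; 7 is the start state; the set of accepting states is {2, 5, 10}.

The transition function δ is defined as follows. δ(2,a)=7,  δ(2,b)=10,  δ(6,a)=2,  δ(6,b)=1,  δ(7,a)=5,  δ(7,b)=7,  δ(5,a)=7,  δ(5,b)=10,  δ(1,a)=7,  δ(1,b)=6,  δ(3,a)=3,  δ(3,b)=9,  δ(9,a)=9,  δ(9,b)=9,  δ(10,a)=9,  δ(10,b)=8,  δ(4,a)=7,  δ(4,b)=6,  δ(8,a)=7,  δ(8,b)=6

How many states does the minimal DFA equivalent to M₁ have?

6

States {3,4} cannot be reached from the start state, so discard them.
Initial partition by acceptance: {2,5,10} | {1,6,7,8,9}.
Split {2,5,10} by δ(·,b) → {2,5} and {10}.
Split {1,6,7,8,9} by δ(·,a) → {1,8,9} and {6,7}.
Refine {1,8,9} on symbol a: members go to different blocks, giving {1,8} and {9}.
Split {6,7} by δ(·,b) → {6} and {7}.
The partition is now stable with 6 blocks: {2,5} | {1,8} | {10} | {6} | {9} | {7}.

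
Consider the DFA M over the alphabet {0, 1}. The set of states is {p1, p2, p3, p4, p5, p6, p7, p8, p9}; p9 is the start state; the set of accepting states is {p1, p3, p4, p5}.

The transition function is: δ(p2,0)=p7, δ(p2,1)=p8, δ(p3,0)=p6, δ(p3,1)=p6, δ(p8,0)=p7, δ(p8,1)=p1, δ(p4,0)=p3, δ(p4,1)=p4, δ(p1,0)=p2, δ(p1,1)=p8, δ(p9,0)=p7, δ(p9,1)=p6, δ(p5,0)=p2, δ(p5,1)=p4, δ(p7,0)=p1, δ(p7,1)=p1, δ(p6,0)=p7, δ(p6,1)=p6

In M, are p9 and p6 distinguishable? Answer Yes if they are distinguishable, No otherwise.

No

Reachable states from the start: {p1,p2,p6,p7,p8,p9}. Unreachable: {p3,p4,p5} — drop them.
Initial partition by acceptance: {p1} | {p2,p6,p7,p8,p9}.
Split {p2,p6,p7,p8,p9} by δ(·,0) → {p2,p6,p8,p9} and {p7}.
Split {p2,p6,p8,p9} by δ(·,1) → {p2,p6,p9} and {p8}.
Split {p2,p6,p9} by δ(·,1) → {p6,p9} and {p2}.
The partition is now stable with 5 blocks: {p1} | {p6,p9} | {p7} | {p8} | {p2}.
p9 and p6 lie in the same block of the stable partition, so they are equivalent — no string distinguishes them.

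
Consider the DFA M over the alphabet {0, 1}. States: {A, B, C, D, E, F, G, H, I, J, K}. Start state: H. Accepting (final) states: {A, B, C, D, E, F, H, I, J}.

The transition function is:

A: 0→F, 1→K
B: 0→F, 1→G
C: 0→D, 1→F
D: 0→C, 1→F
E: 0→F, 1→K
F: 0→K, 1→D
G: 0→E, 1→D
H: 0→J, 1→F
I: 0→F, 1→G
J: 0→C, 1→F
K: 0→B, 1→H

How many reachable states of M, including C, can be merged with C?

4

States {A,I} cannot be reached from the start state, so discard them.
P0 = {B,C,D,E,F,H,J} | {G,K}.
On input 0, block {B,C,D,E,F,H,J} splits into {B,C,D,E,H,J} and {F}.
Split {B,C,D,E,H,J} by δ(·,0) → {C,D,H,J} and {B,E}.
The partition is now stable with 4 blocks: {C,D,H,J} | {G,K} | {F} | {B,E}.
State C belongs to the block {C,D,H,J}, which has 4 states.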